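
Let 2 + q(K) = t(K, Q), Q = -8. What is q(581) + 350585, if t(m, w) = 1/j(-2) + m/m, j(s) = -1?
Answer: 350583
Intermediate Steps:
t(m, w) = 0 (t(m, w) = 1/(-1) + m/m = 1*(-1) + 1 = -1 + 1 = 0)
q(K) = -2 (q(K) = -2 + 0 = -2)
q(581) + 350585 = -2 + 350585 = 350583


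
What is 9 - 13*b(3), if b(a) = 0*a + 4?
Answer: -43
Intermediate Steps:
b(a) = 4 (b(a) = 0 + 4 = 4)
9 - 13*b(3) = 9 - 13*4 = 9 - 52 = -43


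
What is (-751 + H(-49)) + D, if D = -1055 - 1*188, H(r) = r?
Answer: -2043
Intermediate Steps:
D = -1243 (D = -1055 - 188 = -1243)
(-751 + H(-49)) + D = (-751 - 49) - 1243 = -800 - 1243 = -2043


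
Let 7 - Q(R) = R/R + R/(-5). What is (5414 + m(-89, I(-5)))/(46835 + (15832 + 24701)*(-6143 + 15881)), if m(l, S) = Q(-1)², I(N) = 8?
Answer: 136191/9868929725 ≈ 1.3800e-5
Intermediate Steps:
Q(R) = 6 + R/5 (Q(R) = 7 - (R/R + R/(-5)) = 7 - (1 + R*(-⅕)) = 7 - (1 - R/5) = 7 + (-1 + R/5) = 6 + R/5)
m(l, S) = 841/25 (m(l, S) = (6 + (⅕)*(-1))² = (6 - ⅕)² = (29/5)² = 841/25)
(5414 + m(-89, I(-5)))/(46835 + (15832 + 24701)*(-6143 + 15881)) = (5414 + 841/25)/(46835 + (15832 + 24701)*(-6143 + 15881)) = 136191/(25*(46835 + 40533*9738)) = 136191/(25*(46835 + 394710354)) = (136191/25)/394757189 = (136191/25)*(1/394757189) = 136191/9868929725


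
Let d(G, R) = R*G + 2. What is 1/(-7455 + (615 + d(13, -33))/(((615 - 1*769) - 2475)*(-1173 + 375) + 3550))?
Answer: -525373/3916655668 ≈ -0.00013414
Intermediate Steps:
d(G, R) = 2 + G*R (d(G, R) = G*R + 2 = 2 + G*R)
1/(-7455 + (615 + d(13, -33))/(((615 - 1*769) - 2475)*(-1173 + 375) + 3550)) = 1/(-7455 + (615 + (2 + 13*(-33)))/(((615 - 1*769) - 2475)*(-1173 + 375) + 3550)) = 1/(-7455 + (615 + (2 - 429))/(((615 - 769) - 2475)*(-798) + 3550)) = 1/(-7455 + (615 - 427)/((-154 - 2475)*(-798) + 3550)) = 1/(-7455 + 188/(-2629*(-798) + 3550)) = 1/(-7455 + 188/(2097942 + 3550)) = 1/(-7455 + 188/2101492) = 1/(-7455 + 188*(1/2101492)) = 1/(-7455 + 47/525373) = 1/(-3916655668/525373) = -525373/3916655668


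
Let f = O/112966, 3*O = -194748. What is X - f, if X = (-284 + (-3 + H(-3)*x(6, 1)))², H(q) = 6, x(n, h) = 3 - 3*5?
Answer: 7279617981/56483 ≈ 1.2888e+5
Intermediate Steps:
O = -64916 (O = (⅓)*(-194748) = -64916)
x(n, h) = -12 (x(n, h) = 3 - 15 = -12)
f = -32458/56483 (f = -64916/112966 = -64916*1/112966 = -32458/56483 ≈ -0.57465)
X = 128881 (X = (-284 + (-3 + 6*(-12)))² = (-284 + (-3 - 72))² = (-284 - 75)² = (-359)² = 128881)
X - f = 128881 - 1*(-32458/56483) = 128881 + 32458/56483 = 7279617981/56483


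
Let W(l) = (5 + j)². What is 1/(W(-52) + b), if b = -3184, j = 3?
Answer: -1/3120 ≈ -0.00032051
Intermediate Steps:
W(l) = 64 (W(l) = (5 + 3)² = 8² = 64)
1/(W(-52) + b) = 1/(64 - 3184) = 1/(-3120) = -1/3120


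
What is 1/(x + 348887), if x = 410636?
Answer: 1/759523 ≈ 1.3166e-6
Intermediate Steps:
1/(x + 348887) = 1/(410636 + 348887) = 1/759523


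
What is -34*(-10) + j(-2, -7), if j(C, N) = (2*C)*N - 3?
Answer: 365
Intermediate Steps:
j(C, N) = -3 + 2*C*N (j(C, N) = 2*C*N - 3 = -3 + 2*C*N)
-34*(-10) + j(-2, -7) = -34*(-10) + (-3 + 2*(-2)*(-7)) = 340 + (-3 + 28) = 340 + 25 = 365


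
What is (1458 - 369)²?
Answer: 1185921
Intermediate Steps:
(1458 - 369)² = 1089² = 1185921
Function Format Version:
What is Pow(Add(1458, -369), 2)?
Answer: 1185921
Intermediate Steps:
Pow(Add(1458, -369), 2) = Pow(1089, 2) = 1185921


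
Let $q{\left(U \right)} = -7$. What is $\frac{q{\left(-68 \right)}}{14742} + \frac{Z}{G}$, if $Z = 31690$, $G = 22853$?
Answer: $\frac{66716287}{48128418} \approx 1.3862$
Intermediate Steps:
$\frac{q{\left(-68 \right)}}{14742} + \frac{Z}{G} = - \frac{7}{14742} + \frac{31690}{22853} = \left(-7\right) \frac{1}{14742} + 31690 \cdot \frac{1}{22853} = - \frac{1}{2106} + \frac{31690}{22853} = \frac{66716287}{48128418}$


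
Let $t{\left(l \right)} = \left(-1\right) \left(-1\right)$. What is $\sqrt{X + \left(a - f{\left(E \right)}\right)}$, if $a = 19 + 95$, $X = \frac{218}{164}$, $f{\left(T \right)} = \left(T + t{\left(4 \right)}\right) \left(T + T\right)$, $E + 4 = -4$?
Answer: $\frac{\sqrt{22386}}{82} \approx 1.8246$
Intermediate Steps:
$E = -8$ ($E = -4 - 4 = -8$)
$t{\left(l \right)} = 1$
$f{\left(T \right)} = 2 T \left(1 + T\right)$ ($f{\left(T \right)} = \left(T + 1\right) \left(T + T\right) = \left(1 + T\right) 2 T = 2 T \left(1 + T\right)$)
$X = \frac{109}{82}$ ($X = 218 \cdot \frac{1}{164} = \frac{109}{82} \approx 1.3293$)
$a = 114$
$\sqrt{X + \left(a - f{\left(E \right)}\right)} = \sqrt{\frac{109}{82} + \left(114 - 2 \left(-8\right) \left(1 - 8\right)\right)} = \sqrt{\frac{109}{82} + \left(114 - 2 \left(-8\right) \left(-7\right)\right)} = \sqrt{\frac{109}{82} + \left(114 - 112\right)} = \sqrt{\frac{109}{82} + 2} = \sqrt{\frac{273}{82}} = \frac{\sqrt{22386}}{82}$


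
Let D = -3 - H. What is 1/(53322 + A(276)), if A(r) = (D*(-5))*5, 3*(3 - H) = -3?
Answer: 1/53497 ≈ 1.8693e-5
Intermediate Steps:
H = 4 (H = 3 - ⅓*(-3) = 3 + 1 = 4)
D = -7 (D = -3 - 1*4 = -3 - 4 = -7)
A(r) = 175 (A(r) = -7*(-5)*5 = 35*5 = 175)
1/(53322 + A(276)) = 1/(53322 + 175) = 1/53497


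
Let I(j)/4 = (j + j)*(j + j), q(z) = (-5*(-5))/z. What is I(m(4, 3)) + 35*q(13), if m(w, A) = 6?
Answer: 8363/13 ≈ 643.31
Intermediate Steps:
q(z) = 25/z
I(j) = 16*j² (I(j) = 4*((j + j)*(j + j)) = 4*((2*j)*(2*j)) = 4*(4*j²) = 16*j²)
I(m(4, 3)) + 35*q(13) = 16*6² + 35*(25/13) = 16*36 + 35*(25*(1/13)) = 576 + 35*(25/13) = 576 + 875/13 = 8363/13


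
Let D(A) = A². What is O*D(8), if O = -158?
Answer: -10112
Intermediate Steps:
O*D(8) = -158*8² = -158*64 = -10112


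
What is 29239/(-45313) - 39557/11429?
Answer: -2126618872/517882277 ≈ -4.1064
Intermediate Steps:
29239/(-45313) - 39557/11429 = 29239*(-1/45313) - 39557*1/11429 = -29239/45313 - 39557/11429 = -2126618872/517882277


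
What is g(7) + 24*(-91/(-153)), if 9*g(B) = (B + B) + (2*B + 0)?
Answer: 2660/153 ≈ 17.386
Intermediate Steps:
g(B) = 4*B/9 (g(B) = ((B + B) + (2*B + 0))/9 = (2*B + 2*B)/9 = (4*B)/9 = 4*B/9)
g(7) + 24*(-91/(-153)) = (4/9)*7 + 24*(-91/(-153)) = 28/9 + 24*(-91*(-1/153)) = 28/9 + 24*(91/153) = 28/9 + 728/51 = 2660/153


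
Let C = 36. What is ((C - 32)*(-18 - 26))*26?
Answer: -4576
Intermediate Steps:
((C - 32)*(-18 - 26))*26 = ((36 - 32)*(-18 - 26))*26 = (4*(-44))*26 = -176*26 = -4576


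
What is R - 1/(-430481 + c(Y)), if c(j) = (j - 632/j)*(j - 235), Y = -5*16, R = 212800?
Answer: 173546699202/815539 ≈ 2.1280e+5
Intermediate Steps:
Y = -80
c(j) = (-235 + j)*(j - 632/j) (c(j) = (j - 632/j)*(-235 + j) = (-235 + j)*(j - 632/j))
R - 1/(-430481 + c(Y)) = 212800 - 1/(-430481 + (-632 + (-80)**2 - 235*(-80) + 148520/(-80))) = 212800 - 1/(-430481 + (-632 + 6400 + 18800 + 148520*(-1/80))) = 212800 - 1/(-430481 + (-632 + 6400 + 18800 - 3713/2)) = 212800 - 1/(-430481 + 45423/2) = 212800 - 1/(-815539/2) = 212800 - 1*(-2/815539) = 212800 + 2/815539 = 173546699202/815539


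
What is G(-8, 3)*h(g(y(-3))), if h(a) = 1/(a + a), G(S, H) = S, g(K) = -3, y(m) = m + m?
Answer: 4/3 ≈ 1.3333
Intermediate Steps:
y(m) = 2*m
h(a) = 1/(2*a)
G(-8, 3)*h(g(y(-3))) = -4/(-3) = -4*(-1)/3 = -8*(-⅙) = 4/3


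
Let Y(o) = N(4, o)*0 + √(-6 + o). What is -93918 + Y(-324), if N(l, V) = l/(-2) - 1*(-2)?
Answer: -93918 + I*√330 ≈ -93918.0 + 18.166*I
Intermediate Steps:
N(l, V) = 2 - l/2 (N(l, V) = l*(-½) + 2 = -l/2 + 2 = 2 - l/2)
Y(o) = √(-6 + o) (Y(o) = (2 - ½*4)*0 + √(-6 + o) = (2 - 2)*0 + √(-6 + o) = 0*0 + √(-6 + o) = 0 + √(-6 + o) = √(-6 + o))
-93918 + Y(-324) = -93918 + √(-6 - 324) = -93918 + √(-330) = -93918 + I*√330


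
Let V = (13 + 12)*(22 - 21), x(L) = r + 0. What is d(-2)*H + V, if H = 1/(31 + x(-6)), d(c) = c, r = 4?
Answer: 873/35 ≈ 24.943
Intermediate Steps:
x(L) = 4 (x(L) = 4 + 0 = 4)
H = 1/35 (H = 1/(31 + 4) = 1/35 ≈ 0.028571)
V = 25 (V = 25*1 = 25)
d(-2)*H + V = -2*1/35 + 25 = -2/35 + 25 = 873/35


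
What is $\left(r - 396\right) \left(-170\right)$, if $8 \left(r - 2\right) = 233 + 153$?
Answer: $\frac{117555}{2} \approx 58778.0$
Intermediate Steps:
$r = \frac{201}{4}$ ($r = 2 + \frac{233 + 153}{8} = 2 + \frac{1}{8} \cdot 386 = 2 + \frac{193}{4} = \frac{201}{4} \approx 50.25$)
$\left(r - 396\right) \left(-170\right) = \left(\frac{201}{4} - 396\right) \left(-170\right) = \left(- \frac{1383}{4}\right) \left(-170\right) = \frac{117555}{2}$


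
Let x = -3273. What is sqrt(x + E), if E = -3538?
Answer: 7*I*sqrt(139) ≈ 82.529*I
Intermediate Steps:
sqrt(x + E) = sqrt(-3273 - 3538) = sqrt(-6811) = 7*I*sqrt(139)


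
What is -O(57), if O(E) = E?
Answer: -57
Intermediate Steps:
-O(57) = -1*57 = -57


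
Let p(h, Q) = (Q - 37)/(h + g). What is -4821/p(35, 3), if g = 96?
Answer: 631551/34 ≈ 18575.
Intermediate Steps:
p(h, Q) = (-37 + Q)/(96 + h) (p(h, Q) = (Q - 37)/(h + 96) = (-37 + Q)/(96 + h))
-4821/p(35, 3) = -4821*(96 + 35)/(-37 + 3) = -4821/(-34/131) = -4821*(-131/34) = 631551/34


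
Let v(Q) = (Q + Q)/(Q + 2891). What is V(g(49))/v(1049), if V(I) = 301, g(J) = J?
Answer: 592970/1049 ≈ 565.27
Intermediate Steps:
v(Q) = 2*Q/(2891 + Q) (v(Q) = (2*Q)/(2891 + Q) = 2*Q/(2891 + Q))
V(g(49))/v(1049) = 301/((2*1049/(2891 + 1049))) = 301/((2*1049/3940)) = 301/((2*1049*(1/3940))) = 301/(1049/1970) = 301*(1970/1049) = 592970/1049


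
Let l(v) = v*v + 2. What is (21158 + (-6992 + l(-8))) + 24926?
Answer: 39158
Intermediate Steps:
l(v) = 2 + v**2 (l(v) = v**2 + 2 = 2 + v**2)
(21158 + (-6992 + l(-8))) + 24926 = (21158 + (-6992 + (2 + (-8)**2))) + 24926 = (21158 + (-6992 + (2 + 64))) + 24926 = (21158 + (-6992 + 66)) + 24926 = (21158 - 6926) + 24926 = 14232 + 24926 = 39158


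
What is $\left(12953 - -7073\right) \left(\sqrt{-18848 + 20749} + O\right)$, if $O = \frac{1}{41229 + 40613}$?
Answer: $\frac{10013}{40921} + 20026 \sqrt{1901} \approx 8.7314 \cdot 10^{5}$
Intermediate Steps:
$O = \frac{1}{81842} \approx 1.2219 \cdot 10^{-5}$
$\left(12953 - -7073\right) \left(\sqrt{-18848 + 20749} + O\right) = \left(12953 - -7073\right) \left(\sqrt{-18848 + 20749} + \frac{1}{81842}\right) = \left(12953 + \left(-900 + 7973\right)\right) \left(\sqrt{1901} + \frac{1}{81842}\right) = \left(12953 + 7073\right) \left(\frac{1}{81842} + \sqrt{1901}\right) = 20026 \left(\frac{1}{81842} + \sqrt{1901}\right) = \frac{10013}{40921} + 20026 \sqrt{1901}$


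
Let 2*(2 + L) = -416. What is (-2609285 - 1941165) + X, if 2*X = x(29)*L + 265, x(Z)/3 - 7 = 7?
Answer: -9109455/2 ≈ -4.5547e+6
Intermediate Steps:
L = -210 (L = -2 + (1/2)*(-416) = -2 - 208 = -210)
x(Z) = 42 (x(Z) = 21 + 3*7 = 21 + 21 = 42)
X = -8555/2 (X = (42*(-210) + 265)/2 = (-8820 + 265)/2 = (1/2)*(-8555) = -8555/2 ≈ -4277.5)
(-2609285 - 1941165) + X = (-2609285 - 1941165) - 8555/2 = -4550450 - 8555/2 = -9109455/2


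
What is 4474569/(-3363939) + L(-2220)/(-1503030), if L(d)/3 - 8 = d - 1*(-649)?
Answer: -745515326011/561789026130 ≈ -1.3270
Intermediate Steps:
L(d) = 1971 + 3*d (L(d) = 24 + 3*(d - 1*(-649)) = 24 + 3*(d + 649) = 24 + 3*(649 + d) = 24 + (1947 + 3*d) = 1971 + 3*d)
4474569/(-3363939) + L(-2220)/(-1503030) = 4474569/(-3363939) + (1971 + 3*(-2220))/(-1503030) = 4474569*(-1/3363939) + (1971 - 6660)*(-1/1503030) = -1491523/1121313 - 4689*(-1/1503030) = -1491523/1121313 + 1563/501010 = -745515326011/561789026130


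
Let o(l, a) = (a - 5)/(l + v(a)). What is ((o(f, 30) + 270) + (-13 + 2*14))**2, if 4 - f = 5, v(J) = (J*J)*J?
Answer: 59209023667600/728946001 ≈ 81226.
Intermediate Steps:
v(J) = J**3 (v(J) = J**2*J = J**3)
f = -1 (f = 4 - 1*5 = 4 - 5 = -1)
o(l, a) = (-5 + a)/(l + a**3) (o(l, a) = (a - 5)/(l + a**3) = (-5 + a)/(l + a**3))
((o(f, 30) + 270) + (-13 + 2*14))**2 = (((-5 + 30)/(-1 + 30**3) + 270) + (-13 + 2*14))**2 = ((25/(-1 + 27000) + 270) + (-13 + 28))**2 = ((25/26999 + 270) + 15)**2 = (7289755/26999 + 15)**2 = (7694740/26999)**2 = 59209023667600/728946001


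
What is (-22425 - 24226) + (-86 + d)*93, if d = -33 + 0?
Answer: -57718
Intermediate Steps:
d = -33
(-22425 - 24226) + (-86 + d)*93 = (-22425 - 24226) + (-86 - 33)*93 = -46651 - 119*93 = -46651 - 11067 = -57718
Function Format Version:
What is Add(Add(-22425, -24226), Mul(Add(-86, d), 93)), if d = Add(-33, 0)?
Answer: -57718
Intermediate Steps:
d = -33
Add(Add(-22425, -24226), Mul(Add(-86, d), 93)) = Add(Add(-22425, -24226), Mul(Add(-86, -33), 93)) = Add(-46651, Mul(-119, 93)) = Add(-46651, -11067) = -57718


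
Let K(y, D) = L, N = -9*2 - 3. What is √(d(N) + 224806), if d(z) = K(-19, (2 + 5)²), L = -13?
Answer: 3*√24977 ≈ 474.12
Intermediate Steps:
N = -21 (N = -18 - 3 = -21)
K(y, D) = -13
d(z) = -13
√(d(N) + 224806) = √(-13 + 224806) = √224793 = 3*√24977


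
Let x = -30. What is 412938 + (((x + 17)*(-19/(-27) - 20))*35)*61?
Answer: 25609681/27 ≈ 9.4851e+5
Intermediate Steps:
412938 + (((x + 17)*(-19/(-27) - 20))*35)*61 = 412938 + (((-30 + 17)*(-19/(-27) - 20))*35)*61 = 412938 + (-13*(-19*(-1/27) - 20)*35)*61 = 412938 + (-13*(19/27 - 20)*35)*61 = 412938 + (-13*(-521/27)*35)*61 = 412938 + ((6773/27)*35)*61 = 412938 + (237055/27)*61 = 412938 + 14460355/27 = 25609681/27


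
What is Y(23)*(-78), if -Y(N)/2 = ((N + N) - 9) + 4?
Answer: 6396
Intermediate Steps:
Y(N) = 10 - 4*N (Y(N) = -2*(((N + N) - 9) + 4) = -2*((2*N - 9) + 4) = -2*((-9 + 2*N) + 4) = -2*(-5 + 2*N) = 10 - 4*N)
Y(23)*(-78) = (10 - 4*23)*(-78) = (10 - 92)*(-78) = -82*(-78) = 6396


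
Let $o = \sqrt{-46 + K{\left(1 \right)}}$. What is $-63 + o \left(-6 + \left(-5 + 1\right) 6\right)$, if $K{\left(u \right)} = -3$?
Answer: $-63 - 210 i \approx -63.0 - 210.0 i$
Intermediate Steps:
$o = 7 i$ ($o = \sqrt{-46 - 3} = \sqrt{-49} = 7 i \approx 7.0 i$)
$-63 + o \left(-6 + \left(-5 + 1\right) 6\right) = -63 + 7 i \left(-6 + \left(-5 + 1\right) 6\right) = -63 + 7 i \left(-6 - 24\right) = -63 + 7 i \left(-30\right) = -63 - 210 i$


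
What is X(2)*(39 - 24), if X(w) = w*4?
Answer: 120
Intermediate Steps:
X(w) = 4*w
X(2)*(39 - 24) = (4*2)*(39 - 24) = 8*15 = 120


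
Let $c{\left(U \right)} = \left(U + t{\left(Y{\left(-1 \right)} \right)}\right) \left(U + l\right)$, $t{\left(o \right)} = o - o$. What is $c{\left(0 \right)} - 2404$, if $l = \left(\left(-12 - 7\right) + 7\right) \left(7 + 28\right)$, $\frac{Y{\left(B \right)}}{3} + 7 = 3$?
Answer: $-2404$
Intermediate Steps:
$Y{\left(B \right)} = -12$ ($Y{\left(B \right)} = -21 + 3 \cdot 3 = -21 + 9 = -12$)
$t{\left(o \right)} = 0$
$l = -420$ ($l = \left(-19 + 7\right) 35 = \left(-12\right) 35 = -420$)
$c{\left(U \right)} = U \left(-420 + U\right)$ ($c{\left(U \right)} = \left(U + 0\right) \left(U - 420\right) = U \left(-420 + U\right)$)
$c{\left(0 \right)} - 2404 = 0 \left(-420 + 0\right) - 2404 = 0 \left(-420\right) - 2404 = 0 - 2404 = -2404$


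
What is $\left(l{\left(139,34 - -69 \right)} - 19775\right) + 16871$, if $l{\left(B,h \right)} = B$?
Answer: $-2765$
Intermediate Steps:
$\left(l{\left(139,34 - -69 \right)} - 19775\right) + 16871 = \left(139 - 19775\right) + 16871 = -19636 + 16871 = -2765$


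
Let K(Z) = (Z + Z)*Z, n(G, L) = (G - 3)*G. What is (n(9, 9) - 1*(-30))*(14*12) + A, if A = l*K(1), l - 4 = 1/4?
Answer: 28241/2 ≈ 14121.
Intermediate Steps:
l = 17/4 (l = 4 + 1/4 = 4 + ¼ = 17/4 ≈ 4.2500)
n(G, L) = G*(-3 + G) (n(G, L) = (-3 + G)*G = G*(-3 + G))
K(Z) = 2*Z² (K(Z) = (2*Z)*Z = 2*Z²)
A = 17/2 (A = 17*(2*1²)/4 = 17*(2*1)/4 = (17/4)*2 = 17/2 ≈ 8.5000)
(n(9, 9) - 1*(-30))*(14*12) + A = (9*(-3 + 9) - 1*(-30))*(14*12) + 17/2 = (9*6 + 30)*168 + 17/2 = (54 + 30)*168 + 17/2 = 84*168 + 17/2 = 14112 + 17/2 = 28241/2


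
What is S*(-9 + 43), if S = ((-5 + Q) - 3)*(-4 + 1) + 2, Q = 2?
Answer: 680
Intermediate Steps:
S = 20 (S = ((-5 + 2) - 3)*(-4 + 1) + 2 = (-3 - 3)*(-3) + 2 = -6*(-3) + 2 = 18 + 2 = 20)
S*(-9 + 43) = 20*(-9 + 43) = 20*34 = 680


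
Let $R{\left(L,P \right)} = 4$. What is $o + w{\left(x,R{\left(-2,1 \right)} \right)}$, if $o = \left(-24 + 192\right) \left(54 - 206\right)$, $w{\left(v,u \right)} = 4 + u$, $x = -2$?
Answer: $-25528$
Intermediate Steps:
$o = -25536$ ($o = 168 \left(-152\right) = -25536$)
$o + w{\left(x,R{\left(-2,1 \right)} \right)} = -25536 + \left(4 + 4\right) = -25536 + 8 = -25528$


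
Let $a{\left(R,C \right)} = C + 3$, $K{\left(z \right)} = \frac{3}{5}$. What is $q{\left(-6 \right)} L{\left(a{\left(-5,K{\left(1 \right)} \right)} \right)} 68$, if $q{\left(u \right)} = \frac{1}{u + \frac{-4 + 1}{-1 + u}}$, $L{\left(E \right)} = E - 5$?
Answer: $\frac{3332}{195} \approx 17.087$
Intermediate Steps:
$K{\left(z \right)} = \frac{3}{5}$ ($K{\left(z \right)} = 3 \cdot \frac{1}{5} = \frac{3}{5}$)
$a{\left(R,C \right)} = 3 + C$
$L{\left(E \right)} = -5 + E$ ($L{\left(E \right)} = E - 5 = -5 + E$)
$q{\left(u \right)} = \frac{1}{u - \frac{3}{-1 + u}}$
$q{\left(-6 \right)} L{\left(a{\left(-5,K{\left(1 \right)} \right)} \right)} 68 = \frac{1 - -6}{3 - 6 - \left(-6\right)^{2}} \left(-5 + \left(3 + \frac{3}{5}\right)\right) 68 = \frac{1 + 6}{3 - 6 - 36} \left(-5 + \frac{18}{5}\right) 68 = \frac{1}{3 - 6 - 36} \cdot 7 \left(- \frac{7}{5}\right) 68 = \frac{1}{-39} \cdot 7 \left(- \frac{7}{5}\right) 68 = \left(- \frac{1}{39}\right) 7 \left(- \frac{7}{5}\right) 68 = \left(- \frac{7}{39}\right) \left(- \frac{7}{5}\right) 68 = \frac{49}{195} \cdot 68 = \frac{3332}{195}$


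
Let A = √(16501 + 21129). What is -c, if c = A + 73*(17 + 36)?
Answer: -3869 - √37630 ≈ -4063.0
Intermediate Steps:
A = √37630 ≈ 193.98
c = 3869 + √37630 (c = √37630 + 73*(17 + 36) = √37630 + 73*53 = √37630 + 3869 = 3869 + √37630 ≈ 4063.0)
-c = -(3869 + √37630) = -3869 - √37630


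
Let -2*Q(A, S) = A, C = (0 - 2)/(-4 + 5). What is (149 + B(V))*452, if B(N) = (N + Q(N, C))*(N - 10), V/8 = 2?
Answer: 89044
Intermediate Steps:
C = -2 (C = -2/1 = -2*1 = -2)
V = 16 (V = 8*2 = 16)
Q(A, S) = -A/2
B(N) = N*(-10 + N)/2 (B(N) = (N - N/2)*(N - 10) = (N/2)*(-10 + N) = N*(-10 + N)/2)
(149 + B(V))*452 = (149 + (½)*16*(-10 + 16))*452 = (149 + (½)*16*6)*452 = (149 + 48)*452 = 197*452 = 89044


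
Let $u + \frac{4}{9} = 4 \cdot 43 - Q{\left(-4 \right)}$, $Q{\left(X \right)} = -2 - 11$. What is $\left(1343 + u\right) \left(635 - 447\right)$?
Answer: $\frac{2584624}{9} \approx 2.8718 \cdot 10^{5}$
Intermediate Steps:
$Q{\left(X \right)} = -13$ ($Q{\left(X \right)} = -2 - 11 = -13$)
$u = \frac{1661}{9}$ ($u = - \frac{4}{9} + \left(4 \cdot 43 - -13\right) = - \frac{4}{9} + \left(172 + 13\right) = - \frac{4}{9} + 185 = \frac{1661}{9} \approx 184.56$)
$\left(1343 + u\right) \left(635 - 447\right) = \left(1343 + \frac{1661}{9}\right) \left(635 - 447\right) = \frac{13748}{9} \cdot 188 = \frac{2584624}{9}$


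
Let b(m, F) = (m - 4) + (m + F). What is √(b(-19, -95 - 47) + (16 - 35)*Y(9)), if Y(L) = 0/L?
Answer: 2*I*√46 ≈ 13.565*I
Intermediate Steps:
Y(L) = 0
b(m, F) = -4 + F + 2*m (b(m, F) = (-4 + m) + (F + m) = -4 + F + 2*m)
√(b(-19, -95 - 47) + (16 - 35)*Y(9)) = √((-4 + (-95 - 47) + 2*(-19)) + (16 - 35)*0) = √((-4 - 142 - 38) - 19*0) = √(-184 + 0) = √(-184) = 2*I*√46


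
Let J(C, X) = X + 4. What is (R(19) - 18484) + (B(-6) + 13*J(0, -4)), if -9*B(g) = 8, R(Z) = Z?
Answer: -166193/9 ≈ -18466.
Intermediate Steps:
J(C, X) = 4 + X
B(g) = -8/9 (B(g) = -1/9*8 = -8/9)
(R(19) - 18484) + (B(-6) + 13*J(0, -4)) = (19 - 18484) + (-8/9 + 13*(4 - 4)) = -18465 + (-8/9 + 13*0) = -18465 + (-8/9 + 0) = -18465 - 8/9 = -166193/9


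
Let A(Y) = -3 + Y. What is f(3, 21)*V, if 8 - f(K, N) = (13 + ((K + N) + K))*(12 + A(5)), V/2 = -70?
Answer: 77280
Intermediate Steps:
V = -140 (V = 2*(-70) = -140)
f(K, N) = -174 - 28*K - 14*N (f(K, N) = 8 - (13 + ((K + N) + K))*(12 + (-3 + 5)) = 8 - (13 + (N + 2*K))*(12 + 2) = 8 - (13 + N + 2*K)*14 = 8 - (182 + 14*N + 28*K) = 8 + (-182 - 28*K - 14*N) = -174 - 28*K - 14*N)
f(3, 21)*V = (-174 - 28*3 - 14*21)*(-140) = (-174 - 84 - 294)*(-140) = -552*(-140) = 77280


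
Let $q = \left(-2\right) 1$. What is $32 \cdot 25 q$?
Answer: $-1600$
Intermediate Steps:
$q = -2$
$32 \cdot 25 q = 32 \cdot 25 \left(-2\right) = 800 \left(-2\right) = -1600$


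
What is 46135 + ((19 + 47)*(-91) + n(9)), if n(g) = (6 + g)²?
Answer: 40354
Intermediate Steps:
46135 + ((19 + 47)*(-91) + n(9)) = 46135 + ((19 + 47)*(-91) + (6 + 9)²) = 46135 + (66*(-91) + 15²) = 46135 + (-6006 + 225) = 46135 - 5781 = 40354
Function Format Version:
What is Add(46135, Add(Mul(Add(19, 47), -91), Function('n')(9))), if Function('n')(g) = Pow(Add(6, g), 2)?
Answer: 40354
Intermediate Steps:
Add(46135, Add(Mul(Add(19, 47), -91), Function('n')(9))) = Add(46135, Add(Mul(Add(19, 47), -91), Pow(Add(6, 9), 2))) = Add(46135, Add(Mul(66, -91), Pow(15, 2))) = Add(46135, Add(-6006, 225)) = Add(46135, -5781) = 40354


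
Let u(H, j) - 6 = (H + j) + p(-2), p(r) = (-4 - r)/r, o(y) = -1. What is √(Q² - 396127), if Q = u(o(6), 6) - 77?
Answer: 7*I*√7998 ≈ 626.02*I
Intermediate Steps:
p(r) = (-4 - r)/r
u(H, j) = 7 + H + j (u(H, j) = 6 + ((H + j) + (-4 - 1*(-2))/(-2)) = 6 + ((H + j) - (-4 + 2)/2) = 6 + ((H + j) - ½*(-2)) = 6 + ((H + j) + 1) = 6 + (1 + H + j) = 7 + H + j)
Q = -65 (Q = (7 - 1 + 6) - 77 = 12 - 77 = -65)
√(Q² - 396127) = √((-65)² - 396127) = √(4225 - 396127) = √(-391902) = 7*I*√7998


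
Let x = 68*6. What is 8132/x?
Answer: 2033/102 ≈ 19.931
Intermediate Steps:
x = 408
8132/x = 8132/408 = 8132*(1/408) = 2033/102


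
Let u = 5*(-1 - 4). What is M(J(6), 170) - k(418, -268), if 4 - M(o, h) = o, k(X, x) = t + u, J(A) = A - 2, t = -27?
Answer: 52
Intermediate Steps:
J(A) = -2 + A
u = -25 (u = 5*(-5) = -25)
k(X, x) = -52 (k(X, x) = -27 - 25 = -52)
M(o, h) = 4 - o
M(J(6), 170) - k(418, -268) = (4 - (-2 + 6)) - 1*(-52) = (4 - 1*4) + 52 = (4 - 4) + 52 = 0 + 52 = 52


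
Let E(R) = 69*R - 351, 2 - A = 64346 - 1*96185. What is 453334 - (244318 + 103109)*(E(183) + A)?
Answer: -15326983625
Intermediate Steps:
A = 31841 (A = 2 - (64346 - 1*96185) = 2 - (64346 - 96185) = 2 - 1*(-31839) = 2 + 31839 = 31841)
E(R) = -351 + 69*R
453334 - (244318 + 103109)*(E(183) + A) = 453334 - (244318 + 103109)*((-351 + 69*183) + 31841) = 453334 - 347427*((-351 + 12627) + 31841) = 453334 - 347427*(12276 + 31841) = 453334 - 347427*44117 = 453334 - 1*15327436959 = 453334 - 15327436959 = -15326983625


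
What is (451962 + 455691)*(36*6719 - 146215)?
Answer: 86834254857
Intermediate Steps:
(451962 + 455691)*(36*6719 - 146215) = 907653*(241884 - 146215) = 907653*95669 = 86834254857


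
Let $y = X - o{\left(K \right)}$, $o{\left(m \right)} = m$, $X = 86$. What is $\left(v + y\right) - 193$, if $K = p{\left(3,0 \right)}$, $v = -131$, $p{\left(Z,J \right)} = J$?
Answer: $-238$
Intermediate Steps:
$K = 0$
$y = 86$ ($y = 86 - 0 = 86 + 0 = 86$)
$\left(v + y\right) - 193 = \left(-131 + 86\right) - 193 = -45 - 193 = -238$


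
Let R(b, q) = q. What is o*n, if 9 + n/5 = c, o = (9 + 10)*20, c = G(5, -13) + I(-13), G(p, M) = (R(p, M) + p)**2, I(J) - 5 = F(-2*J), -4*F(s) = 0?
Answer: 114000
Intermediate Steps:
F(s) = 0 (F(s) = -1/4*0 = 0)
I(J) = 5 (I(J) = 5 + 0 = 5)
G(p, M) = (M + p)**2
c = 69 (c = (-13 + 5)**2 + 5 = (-8)**2 + 5 = 64 + 5 = 69)
o = 380 (o = 19*20 = 380)
n = 300 (n = -45 + 5*69 = -45 + 345 = 300)
o*n = 380*300 = 114000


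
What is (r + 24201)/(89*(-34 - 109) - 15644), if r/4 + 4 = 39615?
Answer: -182645/28371 ≈ -6.4377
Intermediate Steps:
r = 158444 (r = -16 + 4*39615 = -16 + 158460 = 158444)
(r + 24201)/(89*(-34 - 109) - 15644) = (158444 + 24201)/(89*(-34 - 109) - 15644) = 182645/(89*(-143) - 15644) = 182645/(-12727 - 15644) = 182645/(-28371) = 182645*(-1/28371) = -182645/28371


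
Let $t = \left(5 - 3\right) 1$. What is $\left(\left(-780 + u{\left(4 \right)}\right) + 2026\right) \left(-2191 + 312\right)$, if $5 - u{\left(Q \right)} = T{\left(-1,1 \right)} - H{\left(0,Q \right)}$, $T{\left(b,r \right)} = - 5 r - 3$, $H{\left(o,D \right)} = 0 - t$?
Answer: $-2361903$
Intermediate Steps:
$t = 2$ ($t = 2 \cdot 1 = 2$)
$H{\left(o,D \right)} = -2$ ($H{\left(o,D \right)} = 0 - 2 = -2$)
$T{\left(b,r \right)} = -3 - 5 r$
$u{\left(Q \right)} = 11$ ($u{\left(Q \right)} = 5 - \left(\left(-3 - 5\right) - -2\right) = 5 - \left(\left(-3 - 5\right) + 2\right) = 5 - \left(-8 + 2\right) = 5 - -6 = 5 + 6 = 11$)
$\left(\left(-780 + u{\left(4 \right)}\right) + 2026\right) \left(-2191 + 312\right) = \left(\left(-780 + 11\right) + 2026\right) \left(-2191 + 312\right) = \left(-769 + 2026\right) \left(-1879\right) = 1257 \left(-1879\right) = -2361903$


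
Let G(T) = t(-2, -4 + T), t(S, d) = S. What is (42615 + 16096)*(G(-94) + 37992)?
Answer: 2230430890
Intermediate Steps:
G(T) = -2
(42615 + 16096)*(G(-94) + 37992) = (42615 + 16096)*(-2 + 37992) = 58711*37990 = 2230430890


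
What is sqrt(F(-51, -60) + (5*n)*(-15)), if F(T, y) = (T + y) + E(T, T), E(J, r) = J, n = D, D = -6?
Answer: 12*sqrt(2) ≈ 16.971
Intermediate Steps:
n = -6
F(T, y) = y + 2*T (F(T, y) = (T + y) + T = y + 2*T)
sqrt(F(-51, -60) + (5*n)*(-15)) = sqrt((-60 + 2*(-51)) + (5*(-6))*(-15)) = sqrt((-60 - 102) - 30*(-15)) = sqrt(-162 + 450) = sqrt(288) = 12*sqrt(2)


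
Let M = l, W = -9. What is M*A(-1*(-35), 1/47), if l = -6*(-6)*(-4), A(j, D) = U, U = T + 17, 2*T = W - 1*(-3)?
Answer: -2016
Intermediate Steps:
T = -3 (T = (-9 - 1*(-3))/2 = (-9 + 3)/2 = (1/2)*(-6) = -3)
U = 14 (U = -3 + 17 = 14)
A(j, D) = 14
l = -144 (l = 36*(-4) = -144)
M = -144
M*A(-1*(-35), 1/47) = -144*14 = -2016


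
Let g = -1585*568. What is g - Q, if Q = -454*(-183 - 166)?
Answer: -1058726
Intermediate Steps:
Q = 158446 (Q = -454*(-349) = 158446)
g = -900280
g - Q = -900280 - 1*158446 = -900280 - 158446 = -1058726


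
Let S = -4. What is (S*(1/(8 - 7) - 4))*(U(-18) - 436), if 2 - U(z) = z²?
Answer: -9096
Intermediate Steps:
U(z) = 2 - z²
(S*(1/(8 - 7) - 4))*(U(-18) - 436) = (-4*(1/(8 - 7) - 4))*((2 - 1*(-18)²) - 436) = (-4*(1/1 - 4))*((2 - 1*324) - 436) = (-4*(1 - 4))*((2 - 324) - 436) = (-4*(-3))*(-322 - 436) = 12*(-758) = -9096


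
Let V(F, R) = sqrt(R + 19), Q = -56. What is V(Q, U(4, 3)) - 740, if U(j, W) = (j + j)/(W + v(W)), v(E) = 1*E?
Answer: -740 + sqrt(183)/3 ≈ -735.49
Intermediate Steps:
v(E) = E
U(j, W) = j/W (U(j, W) = (j + j)/(W + W) = (2*j)/((2*W)) = (2*j)*(1/(2*W)) = j/W)
V(F, R) = sqrt(19 + R)
V(Q, U(4, 3)) - 740 = sqrt(19 + 4/3) - 740 = sqrt(61/3) - 740 = sqrt(183)/3 - 740 = -740 + sqrt(183)/3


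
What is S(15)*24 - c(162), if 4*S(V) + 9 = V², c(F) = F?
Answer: 1134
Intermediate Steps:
S(V) = -9/4 + V²/4
S(15)*24 - c(162) = (-9/4 + (¼)*15²)*24 - 1*162 = (-9/4 + (¼)*225)*24 - 162 = (-9/4 + 225/4)*24 - 162 = 54*24 - 162 = 1296 - 162 = 1134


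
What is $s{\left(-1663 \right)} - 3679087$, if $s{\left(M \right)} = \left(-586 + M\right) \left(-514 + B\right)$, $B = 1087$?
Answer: $-4967764$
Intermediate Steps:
$s{\left(M \right)} = -335778 + 573 M$ ($s{\left(M \right)} = \left(-586 + M\right) \left(-514 + 1087\right) = \left(-586 + M\right) 573 = -335778 + 573 M$)
$s{\left(-1663 \right)} - 3679087 = \left(-335778 + 573 \left(-1663\right)\right) - 3679087 = \left(-335778 - 952899\right) - 3679087 = -1288677 - 3679087 = -4967764$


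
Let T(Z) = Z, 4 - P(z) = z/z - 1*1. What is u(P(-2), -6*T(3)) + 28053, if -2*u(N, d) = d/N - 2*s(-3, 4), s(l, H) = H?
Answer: 112237/4 ≈ 28059.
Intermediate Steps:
P(z) = 4 (P(z) = 4 - (z/z - 1*1) = 4 - (1 - 1) = 4 - 1*0 = 4 + 0 = 4)
u(N, d) = 4 - d/(2*N) (u(N, d) = -(d/N - 2*4)/2 = -(d/N - 8)/2 = -(-8 + d/N)/2 = 4 - d/(2*N))
u(P(-2), -6*T(3)) + 28053 = (4 - 1/2*(-6*3)/4) + 28053 = (4 - 1/2*(-18)*1/4) + 28053 = (4 + 9/4) + 28053 = 25/4 + 28053 = 112237/4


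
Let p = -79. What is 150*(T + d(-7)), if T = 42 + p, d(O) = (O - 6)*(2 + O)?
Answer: 4200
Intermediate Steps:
d(O) = (-6 + O)*(2 + O)
T = -37 (T = 42 - 79 = -37)
150*(T + d(-7)) = 150*(-37 + (-12 + (-7)² - 4*(-7))) = 150*(-37 + (-12 + 49 + 28)) = 150*(-37 + 65) = 150*28 = 4200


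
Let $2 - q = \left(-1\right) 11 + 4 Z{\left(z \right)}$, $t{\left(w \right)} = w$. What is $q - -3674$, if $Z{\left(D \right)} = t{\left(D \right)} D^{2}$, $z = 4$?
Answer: $3431$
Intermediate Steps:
$Z{\left(D \right)} = D^{3}$ ($Z{\left(D \right)} = D D^{2} = D^{3}$)
$q = -243$ ($q = 2 - \left(\left(-1\right) 11 + 4 \cdot 4^{3}\right) = 2 - \left(-11 + 4 \cdot 64\right) = 2 - \left(-11 + 256\right) = 2 - 245 = -243$)
$q - -3674 = -243 - -3674 = -243 + 3674 = 3431$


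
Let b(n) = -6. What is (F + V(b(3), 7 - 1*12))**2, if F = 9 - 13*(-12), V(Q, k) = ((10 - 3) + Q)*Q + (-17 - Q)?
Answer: 21904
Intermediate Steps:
V(Q, k) = -17 - Q + Q*(7 + Q) (V(Q, k) = (7 + Q)*Q + (-17 - Q) = Q*(7 + Q) + (-17 - Q) = -17 - Q + Q*(7 + Q))
F = 165 (F = 9 + 156 = 165)
(F + V(b(3), 7 - 1*12))**2 = (165 + (-17 + (-6)**2 + 6*(-6)))**2 = (165 + (-17 + 36 - 36))**2 = (165 - 17)**2 = 148**2 = 21904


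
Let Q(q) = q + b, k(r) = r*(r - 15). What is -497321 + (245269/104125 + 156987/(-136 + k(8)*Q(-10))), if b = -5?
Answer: -36439099643249/73304000 ≈ -4.9710e+5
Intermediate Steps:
k(r) = r*(-15 + r)
Q(q) = -5 + q (Q(q) = q - 5 = -5 + q)
-497321 + (245269/104125 + 156987/(-136 + k(8)*Q(-10))) = -497321 + (245269/104125 + 156987/(-136 + (8*(-15 + 8))*(-5 - 10))) = -497321 + (245269*(1/104125) + 156987/(-136 + (8*(-7))*(-15))) = -497321 + (245269/104125 + 156987/(-136 - 56*(-15))) = -497321 + (245269/104125 + 156987/(-136 + 840)) = -497321 + (245269/104125 + 156987/704) = -497321 + 16518940751/73304000 = -36439099643249/73304000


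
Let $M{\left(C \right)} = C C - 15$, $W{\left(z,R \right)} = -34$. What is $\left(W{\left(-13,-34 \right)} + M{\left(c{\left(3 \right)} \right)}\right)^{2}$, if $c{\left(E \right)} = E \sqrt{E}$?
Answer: $484$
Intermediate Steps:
$c{\left(E \right)} = E^{\frac{3}{2}}$
$M{\left(C \right)} = -15 + C^{2}$ ($M{\left(C \right)} = C^{2} - 15 = -15 + C^{2}$)
$\left(W{\left(-13,-34 \right)} + M{\left(c{\left(3 \right)} \right)}\right)^{2} = \left(-34 - \left(15 - \left(3^{\frac{3}{2}}\right)^{2}\right)\right)^{2} = \left(-34 - \left(15 - \left(3 \sqrt{3}\right)^{2}\right)\right)^{2} = \left(-34 + \left(-15 + 27\right)\right)^{2} = \left(-34 + 12\right)^{2} = \left(-22\right)^{2} = 484$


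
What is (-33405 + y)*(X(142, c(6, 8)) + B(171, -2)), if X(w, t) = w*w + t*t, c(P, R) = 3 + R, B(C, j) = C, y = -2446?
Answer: -733368056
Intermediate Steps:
X(w, t) = t² + w² (X(w, t) = w² + t² = t² + w²)
(-33405 + y)*(X(142, c(6, 8)) + B(171, -2)) = (-33405 - 2446)*(((3 + 8)² + 142²) + 171) = -35851*((11² + 20164) + 171) = -35851*((121 + 20164) + 171) = -35851*(20285 + 171) = -35851*20456 = -733368056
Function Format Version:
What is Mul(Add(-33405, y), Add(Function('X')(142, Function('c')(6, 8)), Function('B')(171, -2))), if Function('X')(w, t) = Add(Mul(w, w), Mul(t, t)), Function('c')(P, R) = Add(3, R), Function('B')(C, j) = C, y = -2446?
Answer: -733368056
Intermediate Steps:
Function('X')(w, t) = Add(Pow(t, 2), Pow(w, 2)) (Function('X')(w, t) = Add(Pow(w, 2), Pow(t, 2)) = Add(Pow(t, 2), Pow(w, 2)))
Mul(Add(-33405, y), Add(Function('X')(142, Function('c')(6, 8)), Function('B')(171, -2))) = Mul(Add(-33405, -2446), Add(Add(Pow(Add(3, 8), 2), Pow(142, 2)), 171)) = Mul(-35851, Add(Add(Pow(11, 2), 20164), 171)) = Mul(-35851, Add(Add(121, 20164), 171)) = Mul(-35851, Add(20285, 171)) = Mul(-35851, 20456) = -733368056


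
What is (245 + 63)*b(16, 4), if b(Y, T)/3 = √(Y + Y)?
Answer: 3696*√2 ≈ 5226.9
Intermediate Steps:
b(Y, T) = 3*√2*√Y (b(Y, T) = 3*√(Y + Y) = 3*√(2*Y) = 3*(√2*√Y) = 3*√2*√Y)
(245 + 63)*b(16, 4) = (245 + 63)*(3*√2*√16) = 308*(3*√2*4) = 308*(12*√2) = 3696*√2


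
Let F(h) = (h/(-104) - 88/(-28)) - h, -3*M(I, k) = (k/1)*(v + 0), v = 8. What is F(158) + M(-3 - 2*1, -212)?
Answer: 446581/1092 ≈ 408.96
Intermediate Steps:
M(I, k) = -8*k/3 (M(I, k) = -k/1*(8 + 0)/3 = -k*1*8/3 = -k*8/3 = -8*k/3)
F(h) = 22/7 - 105*h/104 (F(h) = (h*(-1/104) - 88*(-1/28)) - h = (-h/104 + 22/7) - h = (22/7 - h/104) - h = 22/7 - 105*h/104)
F(158) + M(-3 - 2*1, -212) = (22/7 - 105/104*158) - 8/3*(-212) = (22/7 - 8295/52) + 1696/3 = -56921/364 + 1696/3 = 446581/1092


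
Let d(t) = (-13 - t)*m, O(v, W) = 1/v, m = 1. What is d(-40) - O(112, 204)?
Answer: 3023/112 ≈ 26.991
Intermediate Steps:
d(t) = -13 - t (d(t) = (-13 - t)*1 = -13 - t)
d(-40) - O(112, 204) = (-13 - 1*(-40)) - 1/112 = (-13 + 40) - 1*1/112 = 27 - 1/112 = 3023/112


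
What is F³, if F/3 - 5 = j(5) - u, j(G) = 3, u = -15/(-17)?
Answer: 47832147/4913 ≈ 9735.8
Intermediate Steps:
u = 15/17 (u = -15*(-1/17) = 15/17 ≈ 0.88235)
F = 363/17 (F = 15 + 3*(3 - 1*15/17) = 15 + 3*(3 - 15/17) = 15 + 3*(36/17) = 15 + 108/17 = 363/17 ≈ 21.353)
F³ = (363/17)³ = 47832147/4913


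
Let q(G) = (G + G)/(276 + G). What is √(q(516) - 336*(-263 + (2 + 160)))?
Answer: √36957723/33 ≈ 184.22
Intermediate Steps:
q(G) = 2*G/(276 + G) (q(G) = (2*G)/(276 + G) = 2*G/(276 + G))
√(q(516) - 336*(-263 + (2 + 160))) = √(2*516/(276 + 516) - 336*(-263 + (2 + 160))) = √(2*516/792 - 336*(-263 + 162)) = √(2*516*(1/792) - 336*(-101)) = √(43/33 + 33936) = √(1119931/33) = √36957723/33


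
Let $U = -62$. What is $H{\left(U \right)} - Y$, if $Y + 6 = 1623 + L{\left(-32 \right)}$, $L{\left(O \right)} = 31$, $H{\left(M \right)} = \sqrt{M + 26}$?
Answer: $-1648 + 6 i \approx -1648.0 + 6.0 i$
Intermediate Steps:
$H{\left(M \right)} = \sqrt{26 + M}$
$Y = 1648$ ($Y = -6 + \left(1623 + 31\right) = -6 + 1654 = 1648$)
$H{\left(U \right)} - Y = \sqrt{26 - 62} - 1648 = \sqrt{-36} - 1648 = 6 i - 1648 = -1648 + 6 i$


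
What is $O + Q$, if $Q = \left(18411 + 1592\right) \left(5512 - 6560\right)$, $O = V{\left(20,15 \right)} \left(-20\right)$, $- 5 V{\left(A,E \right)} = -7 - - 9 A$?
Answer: $-20962452$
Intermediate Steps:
$V{\left(A,E \right)} = \frac{7}{5} - \frac{9 A}{5}$ ($V{\left(A,E \right)} = - \frac{-7 - - 9 A}{5} = - \frac{-7 + 9 A}{5} = \frac{7}{5} - \frac{9 A}{5}$)
$O = 692$ ($O = \left(\frac{7}{5} - 36\right) \left(-20\right) = \left(- \frac{173}{5}\right) \left(-20\right) = 692$)
$Q = -20963144$ ($Q = 20003 \left(-1048\right) = -20963144$)
$O + Q = 692 - 20963144 = -20962452$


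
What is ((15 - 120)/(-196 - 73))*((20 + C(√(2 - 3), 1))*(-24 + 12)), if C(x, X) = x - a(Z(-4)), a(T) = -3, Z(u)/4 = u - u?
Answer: -28980/269 - 1260*I/269 ≈ -107.73 - 4.684*I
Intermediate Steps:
Z(u) = 0 (Z(u) = 4*(u - u) = 4*0 = 0)
C(x, X) = 3 + x (C(x, X) = x - 1*(-3) = x + 3 = 3 + x)
((15 - 120)/(-196 - 73))*((20 + C(√(2 - 3), 1))*(-24 + 12)) = ((15 - 120)/(-196 - 73))*((20 + (3 + √(2 - 3)))*(-24 + 12)) = (-105/(-269))*((20 + (3 + √(-1)))*(-12)) = (-105*(-1/269))*((20 + (3 + I))*(-12)) = 105*((23 + I)*(-12))/269 = 105*(-276 - 12*I)/269 = -28980/269 - 1260*I/269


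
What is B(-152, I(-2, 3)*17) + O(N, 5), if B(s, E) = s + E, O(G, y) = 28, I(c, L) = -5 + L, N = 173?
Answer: -158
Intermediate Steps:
B(s, E) = E + s
B(-152, I(-2, 3)*17) + O(N, 5) = ((-5 + 3)*17 - 152) + 28 = (-2*17 - 152) + 28 = (-34 - 152) + 28 = -186 + 28 = -158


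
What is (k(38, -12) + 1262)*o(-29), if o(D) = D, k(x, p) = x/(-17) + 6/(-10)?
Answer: -3103841/85 ≈ -36516.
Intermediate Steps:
k(x, p) = -3/5 - x/17 (k(x, p) = x*(-1/17) + 6*(-1/10) = -x/17 - 3/5 = -3/5 - x/17)
(k(38, -12) + 1262)*o(-29) = ((-3/5 - 1/17*38) + 1262)*(-29) = ((-3/5 - 38/17) + 1262)*(-29) = (-241/85 + 1262)*(-29) = (107029/85)*(-29) = -3103841/85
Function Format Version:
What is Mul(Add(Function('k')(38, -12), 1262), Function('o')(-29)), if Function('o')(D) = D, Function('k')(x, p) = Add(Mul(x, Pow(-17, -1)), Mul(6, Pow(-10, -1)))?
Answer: Rational(-3103841, 85) ≈ -36516.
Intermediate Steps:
Function('k')(x, p) = Add(Rational(-3, 5), Mul(Rational(-1, 17), x)) (Function('k')(x, p) = Add(Mul(x, Rational(-1, 17)), Mul(6, Rational(-1, 10))) = Add(Mul(Rational(-1, 17), x), Rational(-3, 5)) = Add(Rational(-3, 5), Mul(Rational(-1, 17), x)))
Mul(Add(Function('k')(38, -12), 1262), Function('o')(-29)) = Mul(Add(Add(Rational(-3, 5), Mul(Rational(-1, 17), 38)), 1262), -29) = Mul(Add(Add(Rational(-3, 5), Rational(-38, 17)), 1262), -29) = Mul(Add(Rational(-241, 85), 1262), -29) = Mul(Rational(107029, 85), -29) = Rational(-3103841, 85)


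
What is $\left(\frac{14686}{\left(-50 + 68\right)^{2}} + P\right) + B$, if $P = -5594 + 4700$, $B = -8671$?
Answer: $- \frac{1542187}{162} \approx -9519.7$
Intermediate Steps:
$P = -894$
$\left(\frac{14686}{\left(-50 + 68\right)^{2}} + P\right) + B = \left(\frac{14686}{\left(-50 + 68\right)^{2}} - 894\right) - 8671 = \left(\frac{14686}{18^{2}} - 894\right) - 8671 = \left(\frac{14686}{324} - 894\right) - 8671 = \left(14686 \cdot \frac{1}{324} - 894\right) - 8671 = \left(\frac{7343}{162} - 894\right) - 8671 = - \frac{137485}{162} - 8671 = - \frac{1542187}{162}$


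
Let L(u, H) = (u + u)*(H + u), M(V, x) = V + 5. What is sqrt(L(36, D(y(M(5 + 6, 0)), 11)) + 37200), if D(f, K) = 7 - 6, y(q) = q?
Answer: 2*sqrt(9966) ≈ 199.66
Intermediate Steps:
M(V, x) = 5 + V
D(f, K) = 1
L(u, H) = 2*u*(H + u) (L(u, H) = (2*u)*(H + u) = 2*u*(H + u))
sqrt(L(36, D(y(M(5 + 6, 0)), 11)) + 37200) = sqrt(2*36*(1 + 36) + 37200) = sqrt(2*36*37 + 37200) = sqrt(2664 + 37200) = sqrt(39864) = 2*sqrt(9966)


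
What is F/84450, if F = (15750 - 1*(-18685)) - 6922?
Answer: 9171/28150 ≈ 0.32579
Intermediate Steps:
F = 27513 (F = (15750 + 18685) - 6922 = 34435 - 6922 = 27513)
F/84450 = 27513/84450 = 27513*(1/84450) = 9171/28150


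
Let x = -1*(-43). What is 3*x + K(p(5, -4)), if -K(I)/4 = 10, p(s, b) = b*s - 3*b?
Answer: 89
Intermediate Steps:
p(s, b) = -3*b + b*s
K(I) = -40 (K(I) = -4*10 = -40)
x = 43
3*x + K(p(5, -4)) = 3*43 - 40 = 129 - 40 = 89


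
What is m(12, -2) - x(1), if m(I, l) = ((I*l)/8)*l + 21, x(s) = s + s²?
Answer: 25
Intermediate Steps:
m(I, l) = 21 + I*l²/8 (m(I, l) = ((I*l)*(⅛))*l + 21 = (I*l/8)*l + 21 = I*l²/8 + 21 = 21 + I*l²/8)
m(12, -2) - x(1) = (21 + (⅛)*12*(-2)²) - (1 + 1) = (21 + (⅛)*12*4) - 2 = (21 + 6) - 1*2 = 27 - 2 = 25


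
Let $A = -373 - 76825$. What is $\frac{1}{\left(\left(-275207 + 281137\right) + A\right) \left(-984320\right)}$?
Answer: $\frac{1}{70150517760} \approx 1.4255 \cdot 10^{-11}$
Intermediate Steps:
$A = -77198$ ($A = -373 - 76825 = -77198$)
$\frac{1}{\left(\left(-275207 + 281137\right) + A\right) \left(-984320\right)} = \frac{1}{\left(\left(-275207 + 281137\right) - 77198\right) \left(-984320\right)} = \frac{1}{5930 - 77198} \left(- \frac{1}{984320}\right) = \frac{1}{-71268} \left(- \frac{1}{984320}\right) = \left(- \frac{1}{71268}\right) \left(- \frac{1}{984320}\right) = \frac{1}{70150517760}$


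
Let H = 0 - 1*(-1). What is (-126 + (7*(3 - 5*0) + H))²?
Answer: 10816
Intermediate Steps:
H = 1 (H = 0 + 1 = 1)
(-126 + (7*(3 - 5*0) + H))² = (-126 + (7*(3 - 5*0) + 1))² = (-126 + (7*(3 + 0) + 1))² = (-126 + (7*3 + 1))² = (-126 + (21 + 1))² = (-126 + 22)² = (-104)² = 10816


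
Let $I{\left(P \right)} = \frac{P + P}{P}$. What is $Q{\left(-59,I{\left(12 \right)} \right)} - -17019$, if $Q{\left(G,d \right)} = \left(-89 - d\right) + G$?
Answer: $16869$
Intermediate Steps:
$I{\left(P \right)} = 2$ ($I{\left(P \right)} = \frac{2 P}{P} = 2$)
$Q{\left(G,d \right)} = -89 + G - d$
$Q{\left(-59,I{\left(12 \right)} \right)} - -17019 = \left(-89 - 59 - 2\right) - -17019 = \left(-89 - 59 - 2\right) + 17019 = -150 + 17019 = 16869$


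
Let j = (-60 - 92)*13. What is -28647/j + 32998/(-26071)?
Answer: 681651889/51516296 ≈ 13.232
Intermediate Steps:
j = -1976 (j = -152*13 = -1976)
-28647/j + 32998/(-26071) = -28647/(-1976) + 32998/(-26071) = -28647*(-1/1976) + 32998*(-1/26071) = 28647/1976 - 32998/26071 = 681651889/51516296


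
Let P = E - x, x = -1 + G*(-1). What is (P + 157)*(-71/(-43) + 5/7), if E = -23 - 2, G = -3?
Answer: 92560/301 ≈ 307.51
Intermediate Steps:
E = -25
x = 2 (x = -1 - 3*(-1) = -1 + 3 = 2)
P = -27 (P = -25 - 1*2 = -25 - 2 = -27)
(P + 157)*(-71/(-43) + 5/7) = (-27 + 157)*(-71/(-43) + 5/7) = 130*(-71*(-1/43) + 5*(⅐)) = 130*(71/43 + 5/7) = 130*(712/301) = 92560/301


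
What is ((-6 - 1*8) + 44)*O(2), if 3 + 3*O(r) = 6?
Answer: 30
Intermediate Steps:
O(r) = 1 (O(r) = -1 + (⅓)*6 = -1 + 2 = 1)
((-6 - 1*8) + 44)*O(2) = ((-6 - 1*8) + 44)*1 = ((-6 - 8) + 44)*1 = (-14 + 44)*1 = 30*1 = 30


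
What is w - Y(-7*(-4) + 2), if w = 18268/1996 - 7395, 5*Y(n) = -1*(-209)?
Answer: -18531981/2495 ≈ -7427.6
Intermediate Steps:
Y(n) = 209/5 (Y(n) = (-1*(-209))/5 = (⅕)*209 = 209/5)
w = -3685538/499 (w = 18268*(1/1996) - 7395 = 4567/499 - 7395 = -3685538/499 ≈ -7385.8)
w - Y(-7*(-4) + 2) = -3685538/499 - 1*209/5 = -3685538/499 - 209/5 = -18531981/2495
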